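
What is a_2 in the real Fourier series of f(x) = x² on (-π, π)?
a_2 = (1/π) ∫_{-π}^{π} f(x)·cos(2x) dx.
Evaluate the integral (use parity and integration by parts as needed): a_2 = 1.

Final answer: 1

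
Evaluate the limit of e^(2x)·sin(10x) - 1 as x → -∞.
Evaluate the dominant behaviour as x → -∞; each term tends to a finite value or vanishes.
Limit = -1.

Final answer: -1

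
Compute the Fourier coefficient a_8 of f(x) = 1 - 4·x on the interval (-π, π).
a_8 = (1/π) ∫_{-π}^{π} f(x)·cos(8x) dx.
Evaluate the integral (use parity and integration by parts as needed): a_8 = 0.

Final answer: 0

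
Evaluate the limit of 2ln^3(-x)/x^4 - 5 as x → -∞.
The quotient is an ∞/∞ indeterminate form as x → -∞.
Compare growth rates of the dominant terms (exponentials ≫ polynomials ≫ logarithms), or apply L'Hôpital's rule; the quotient → 0.
Adding the constant: 0 - 5 = -5. Limit = -5.

Final answer: -5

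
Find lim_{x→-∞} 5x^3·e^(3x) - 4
The product is a 0·∞ indeterminate form at x → -∞.
Rewrite the product as 5x^3 / e^(-3x) (an ∞/∞ form) and apply L'Hôpital, or use the standard hierarchy e^(3|x|) ≫ |x^3| as x → -∞.
The indeterminate product → 0, so the limit = -4.

Final answer: -4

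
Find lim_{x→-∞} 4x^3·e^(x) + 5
The product is a 0·∞ indeterminate form at x → -∞.
Rewrite the product as 4x^3 / e^(-x) (an ∞/∞ form) and apply L'Hôpital, or use the standard hierarchy e^(|x|) ≫ |x^3| as x → -∞.
The indeterminate product → 0, so the limit = 5.

Final answer: 5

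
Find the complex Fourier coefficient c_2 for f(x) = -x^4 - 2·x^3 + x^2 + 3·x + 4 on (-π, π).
Compute the real Fourier coefficients first: a_2 = 4 - 2·π^2, b_2 = -6 + 2·π^2.
Then c_2 = (a_2 − i·b_2)/2 = -π^2 + 2 - i·π^2 + 3·i.

Final answer: -π^2 + 2 - i·π^2 + 3·i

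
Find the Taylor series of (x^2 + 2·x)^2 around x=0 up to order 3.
4·x^3 + 4·x^2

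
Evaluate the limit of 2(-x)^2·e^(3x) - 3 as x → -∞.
The product is a 0·∞ indeterminate form at x → -∞.
Rewrite the product as 2(-x)^2 / e^(-3x) (an ∞/∞ form) and apply L'Hôpital, or use the standard hierarchy e^(3|x|) ≫ |(-x)^2| as x → -∞.
The indeterminate product → 0, so the limit = -3.

Final answer: -3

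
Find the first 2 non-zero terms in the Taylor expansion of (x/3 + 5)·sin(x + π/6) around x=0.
x·(1/6 + 5·√(3)/2) + 5/2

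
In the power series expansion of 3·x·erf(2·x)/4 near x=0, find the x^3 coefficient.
Expand to order 3: 3·x·erf(2·x)/4 = 3·x^2/√(π) + O(x^4).
The coefficient of x^3 is 0.

Final answer: 0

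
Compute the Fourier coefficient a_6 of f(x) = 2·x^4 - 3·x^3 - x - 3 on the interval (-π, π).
a_6 = (1/π) ∫_{-π}^{π} f(x)·cos(6x) dx.
Evaluate the integral (use parity and integration by parts as needed): a_6 = -2/27 + 4·π^2/9.

Final answer: -2/27 + 4·π^2/9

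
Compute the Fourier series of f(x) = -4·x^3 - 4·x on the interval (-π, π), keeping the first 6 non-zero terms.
(40 - 8·π^2)·sin(x) + (-2 + 4·π^2)·sin(2·x) + (-8·π^2/3 - 8/9)·sin(3·x) + (5/4 + 2·π^2)·sin(4·x) + (-8·π^2/5 - 152/125)·sin(5·x) + (10/9 + 4·π^2/3)·sin(6·x)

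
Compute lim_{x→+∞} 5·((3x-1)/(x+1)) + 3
Evaluate the dominant behaviour as x → +∞; each term tends to a finite value or vanishes.
Limit = 18.

Final answer: 18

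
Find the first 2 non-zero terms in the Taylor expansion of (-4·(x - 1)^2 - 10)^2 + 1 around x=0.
197 - 224·x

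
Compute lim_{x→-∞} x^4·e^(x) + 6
The product is a 0·∞ indeterminate form at x → -∞.
Rewrite the product as x^4 / e^(-x) (an ∞/∞ form) and apply L'Hôpital, or use the standard hierarchy e^(|x|) ≫ |x^4| as x → -∞.
The indeterminate product → 0, so the limit = 6.

Final answer: 6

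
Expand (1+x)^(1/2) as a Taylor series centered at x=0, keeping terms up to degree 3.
x^3/16 - x^2/8 + x/2 + 1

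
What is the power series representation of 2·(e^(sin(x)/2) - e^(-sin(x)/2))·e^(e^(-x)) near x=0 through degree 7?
9019·e·x^7/23040 - 203·e·x^6/320 + 937·e·x^5/960 - 17·e·x^4/12 + 7·e·x^3/4 - 2·e·x^2 + 2·e·x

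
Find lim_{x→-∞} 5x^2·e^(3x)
This is a 0·∞ indeterminate form at x → -∞.
Rewrite the product as 5x^2 / e^(-3x) (an ∞/∞ form) and apply L'Hôpital, or use the standard hierarchy e^(3|x|) ≫ |x^2| as x → -∞.
The indeterminate product → 0, so the limit = 0.

Final answer: 0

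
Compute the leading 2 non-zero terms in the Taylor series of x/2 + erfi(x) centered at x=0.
2·x^3/(3·√(π)) + x·(1/2 + 2/√(π))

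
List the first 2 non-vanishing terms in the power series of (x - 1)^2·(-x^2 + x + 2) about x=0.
2 - 3·x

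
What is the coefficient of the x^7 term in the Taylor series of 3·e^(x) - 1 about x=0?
Expand to order 7: 3·e^(x) - 1 = x^7/1680 + x^6/240 + x^5/40 + x^4/8 + x^3/2 + 3·x^2/2 + 3·x + 2 + O(x^8).
The coefficient of x^7 is 1/1680.

Final answer: 1/1680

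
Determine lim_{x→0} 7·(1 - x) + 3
Direct substitution at x = 0 gives 10.

Final answer: 10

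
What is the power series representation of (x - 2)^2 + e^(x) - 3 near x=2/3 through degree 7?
-11/9 + e^(2/3) + (-8/3 + e^(2/3))·(x - 2/3) + (e^(2/3)/2 + 1)·(x - 2/3)^2 + e^(2/3)·(x - 2/3)^3/6 + e^(2/3)·(x - 2/3)^4/24 + e^(2/3)·(x - 2/3)^5/120 + e^(2/3)·(x - 2/3)^6/720 + e^(2/3)·(x - 2/3)^7/5040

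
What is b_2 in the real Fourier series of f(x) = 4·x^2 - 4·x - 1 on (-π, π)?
b_2 = (1/π) ∫_{-π}^{π} f(x)·sin(2x) dx.
Evaluate the integral (use parity and integration by parts as needed): b_2 = 4.

Final answer: 4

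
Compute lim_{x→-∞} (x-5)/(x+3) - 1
Evaluate the dominant behaviour as x → -∞; each term tends to a finite value or vanishes.
Limit = 0.

Final answer: 0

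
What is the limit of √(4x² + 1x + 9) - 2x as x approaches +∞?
As x → +∞: multiply by the conjugate to get (1x+9)/(√(4x²+1x+9)+2x); the denominator ~ 4x, so the limit is 1/4.
Limit = 1/4.

Final answer: 1/4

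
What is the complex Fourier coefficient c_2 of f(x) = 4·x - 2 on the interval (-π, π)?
Compute the real Fourier coefficients first: a_2 = 0, b_2 = -4.
Then c_2 = (a_2 − i·b_2)/2 = 2·i.

Final answer: 2·i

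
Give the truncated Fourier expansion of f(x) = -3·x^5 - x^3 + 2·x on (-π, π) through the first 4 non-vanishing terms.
(-704 - 6·π^4 + 118·π^2)·sin(x) + (-14·π^2 + 19 + 3·π^4)·sin(2·x) + (-2·π^4 - 32/27 + 34·π^2/9)·sin(3·x) + (-11·π^2/8 - 31/64 + 3·π^4/2)·sin(4·x)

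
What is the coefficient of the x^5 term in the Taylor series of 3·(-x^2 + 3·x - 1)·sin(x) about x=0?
Expand to order 5: 3·(-x^2 + 3·x - 1)·sin(x) = 19·x^5/40 - 3·x^4/2 - 5·x^3/2 + 9·x^2 - 3·x + O(x^6).
The coefficient of x^5 is 19/40.

Final answer: 19/40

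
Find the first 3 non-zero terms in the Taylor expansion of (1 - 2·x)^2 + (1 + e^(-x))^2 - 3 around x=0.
7·x^2 - 8·x + 2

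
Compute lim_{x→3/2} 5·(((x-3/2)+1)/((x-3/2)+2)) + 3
Direct substitution at x = 3/2 gives 11/2.

Final answer: 11/2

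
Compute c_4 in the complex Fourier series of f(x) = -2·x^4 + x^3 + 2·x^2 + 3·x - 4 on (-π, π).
Compute the real Fourier coefficients first: a_4 = 7/8 - π^2, b_4 = -π^2/2 - 21/16.
Then c_4 = (a_4 − i·b_4)/2 = -π^2/2 + 7/16 + 21·i/32 + i·π^2/4.

Final answer: -π^2/2 + 7/16 + 21·i/32 + i·π^2/4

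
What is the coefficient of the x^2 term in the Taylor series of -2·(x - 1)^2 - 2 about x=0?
Expand to order 2: -2·(x - 1)^2 - 2 = -2·x^2 + 4·x - 4 + O(x^3).
The coefficient of x^2 is -2.

Final answer: -2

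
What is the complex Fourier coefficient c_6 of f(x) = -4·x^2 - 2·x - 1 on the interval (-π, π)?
Compute the real Fourier coefficients first: a_6 = -4/9, b_6 = 2/3.
Then c_6 = (a_6 − i·b_6)/2 = -2/9 - i/3.

Final answer: -2/9 - i/3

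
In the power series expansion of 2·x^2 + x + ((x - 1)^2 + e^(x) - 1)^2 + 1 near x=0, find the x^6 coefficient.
Expand to order 6: 2·x^2 + x + ((x - 1)^2 + e^(x) - 1)^2 + 1 = 5·x^6/36 + 13·x^5/30 + 2·x^4 - 8·x^3/3 + 6·x^2 - x + 2 + O(x^7).
The coefficient of x^6 is 5/36.

Final answer: 5/36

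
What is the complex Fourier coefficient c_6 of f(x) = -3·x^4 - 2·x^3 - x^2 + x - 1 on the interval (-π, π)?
Compute the real Fourier coefficients first: a_6 = -2·π^2/3, b_6 = -4/9 + 2·π^2/3.
Then c_6 = (a_6 − i·b_6)/2 = -π^2/3 - i·π^2/3 + 2·i/9.

Final answer: -π^2/3 - i·π^2/3 + 2·i/9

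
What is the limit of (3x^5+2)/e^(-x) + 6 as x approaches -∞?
The quotient is an ∞/∞ indeterminate form as x → -∞.
Compare growth rates of the dominant terms (exponentials ≫ polynomials ≫ logarithms), or apply L'Hôpital's rule; the quotient → 0.
Adding the constant: 0 + 6 = 6. Limit = 6.

Final answer: 6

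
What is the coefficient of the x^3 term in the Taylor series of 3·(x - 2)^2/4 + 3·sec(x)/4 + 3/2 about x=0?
Expand to order 3: 3·(x - 2)^2/4 + 3·sec(x)/4 + 3/2 = 9·x^2/8 - 3·x + 21/4 + O(x^4).
The coefficient of x^3 is 0.

Final answer: 0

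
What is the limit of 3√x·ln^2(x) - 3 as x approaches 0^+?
The product is a 0·∞ indeterminate form at x → 0⁺.
Rewrite the product as 3·ln^2(x) / x^(-1/2) and apply L'Hôpital, or use the standard hierarchy x^(-1/2) ≫ |ln x|^2 as x → 0⁺.
The indeterminate product → 0, so the limit = -3.

Final answer: -3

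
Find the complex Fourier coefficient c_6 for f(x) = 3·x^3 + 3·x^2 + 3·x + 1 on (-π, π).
Compute the real Fourier coefficients first: a_6 = 1/3, b_6 = -π^2 - 5/6.
Then c_6 = (a_6 − i·b_6)/2 = 1/6 + 5·i/12 + i·π^2/2.

Final answer: 1/6 + 5·i/12 + i·π^2/2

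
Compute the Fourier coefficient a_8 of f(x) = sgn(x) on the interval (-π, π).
a_8 = (1/π) ∫_{-π}^{π} f(x)·cos(8x) dx.
Evaluate the integral (use parity and integration by parts as needed): a_8 = 0.

Final answer: 0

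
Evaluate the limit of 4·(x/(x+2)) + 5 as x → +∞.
Evaluate the dominant behaviour as x → +∞; each term tends to a finite value or vanishes.
Limit = 9.

Final answer: 9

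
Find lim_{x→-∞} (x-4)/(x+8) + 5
Evaluate the dominant behaviour as x → -∞; each term tends to a finite value or vanishes.
Limit = 6.

Final answer: 6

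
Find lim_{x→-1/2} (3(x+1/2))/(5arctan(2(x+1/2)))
Both numerator and denominator → 0 as x → -1/2; this is a 0/0 indeterminate form.
Expand each to leading order near x = -1/2: numerator ~ 3·(x + 1/2), denominator ~ 10·(x + 1/2).
The limit of the ratio is 3/10.

Final answer: 3/10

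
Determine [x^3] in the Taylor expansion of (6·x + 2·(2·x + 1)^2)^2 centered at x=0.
Expand to order 3: (6·x + 2·(2·x + 1)^2)^2 = 224·x^3 + 228·x^2 + 56·x + 4 + O(x^4).
The coefficient of x^3 is 224.

Final answer: 224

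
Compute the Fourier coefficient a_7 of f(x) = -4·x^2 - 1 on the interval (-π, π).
a_7 = (1/π) ∫_{-π}^{π} f(x)·cos(7x) dx.
Evaluate the integral (use parity and integration by parts as needed): a_7 = 16/49.

Final answer: 16/49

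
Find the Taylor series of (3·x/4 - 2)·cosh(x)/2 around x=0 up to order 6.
-x^6/720 + x^5/64 - x^4/24 + 3·x^3/16 - x^2/2 + 3·x/8 - 1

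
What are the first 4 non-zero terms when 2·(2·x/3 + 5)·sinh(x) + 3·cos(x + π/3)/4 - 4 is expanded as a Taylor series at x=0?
x^3·(√(3)/16 + 5/3) + 55·x^2/48 + x·(10 - 3·√(3)/8) - 29/8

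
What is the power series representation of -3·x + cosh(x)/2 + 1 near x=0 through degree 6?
x^6/1440 + x^4/48 + x^2/4 - 3·x + 3/2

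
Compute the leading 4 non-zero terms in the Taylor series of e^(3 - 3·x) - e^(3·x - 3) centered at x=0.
x^3·(-9·e^(3)/2 - 9·e^(-3)/2) + x^2·(-9·e^(-3)/2 + 9·e^(3)/2) + x·(-3·e^(3) - 3·e^(-3)) - e^(-3) + e^(3)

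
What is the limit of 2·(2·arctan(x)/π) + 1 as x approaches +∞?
Evaluate the dominant behaviour as x → +∞; each term tends to a finite value or vanishes.
Limit = 3.

Final answer: 3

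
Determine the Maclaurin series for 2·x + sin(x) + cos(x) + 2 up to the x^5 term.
x^5/120 + x^4/24 - x^3/6 - x^2/2 + 3·x + 3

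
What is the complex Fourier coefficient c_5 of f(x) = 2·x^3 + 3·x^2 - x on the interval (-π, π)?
Compute the real Fourier coefficients first: a_5 = -12/25, b_5 = -74/125 + 4·π^2/5.
Then c_5 = (a_5 − i·b_5)/2 = -6/25 - 2·i·π^2/5 + 37·i/125.

Final answer: -6/25 - 2·i·π^2/5 + 37·i/125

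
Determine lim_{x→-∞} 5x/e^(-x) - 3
The quotient is an ∞/∞ indeterminate form as x → -∞.
Compare growth rates of the dominant terms (exponentials ≫ polynomials ≫ logarithms), or apply L'Hôpital's rule; the quotient → 0.
Adding the constant: 0 - 3 = -3. Limit = -3.

Final answer: -3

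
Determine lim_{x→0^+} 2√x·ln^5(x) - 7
The product is a 0·∞ indeterminate form at x → 0⁺.
Rewrite the product as 2·ln^5(x) / x^(-1/2) and apply L'Hôpital, or use the standard hierarchy x^(-1/2) ≫ |ln x|^5 as x → 0⁺.
The indeterminate product → 0, so the limit = -7.

Final answer: -7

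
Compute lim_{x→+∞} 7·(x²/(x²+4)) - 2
Evaluate the dominant behaviour as x → +∞; each term tends to a finite value or vanishes.
Limit = 5.

Final answer: 5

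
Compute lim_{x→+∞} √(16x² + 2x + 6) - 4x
As x → +∞: multiply by the conjugate to get (2x+6)/(√(16x²+2x+6)+4x); the denominator ~ 8x, so the limit is 2/8 = 1/4.
Limit = 1/4.

Final answer: 1/4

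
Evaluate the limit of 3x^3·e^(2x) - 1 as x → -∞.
The product is a 0·∞ indeterminate form at x → -∞.
Rewrite the product as 3x^3 / e^(-2x) (an ∞/∞ form) and apply L'Hôpital, or use the standard hierarchy e^(2|x|) ≫ |x^3| as x → -∞.
The indeterminate product → 0, so the limit = -1.

Final answer: -1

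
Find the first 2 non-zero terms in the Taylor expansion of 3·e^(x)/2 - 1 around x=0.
3·x/2 + 1/2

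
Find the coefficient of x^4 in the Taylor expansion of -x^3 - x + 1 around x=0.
Expand to order 4: -x^3 - x + 1 = -x^3 - x + 1 + O(x^5).
The coefficient of x^4 is 0.

Final answer: 0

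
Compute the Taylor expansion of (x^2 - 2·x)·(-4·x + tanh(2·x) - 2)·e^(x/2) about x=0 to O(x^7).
-4433·x^6/480 - 19·x^5/96 + 14·x^4/3 - x^3/2 + 4·x^2 + 4·x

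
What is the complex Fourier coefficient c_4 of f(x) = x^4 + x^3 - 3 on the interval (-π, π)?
Compute the real Fourier coefficients first: a_4 = -3/16 + π^2/2, b_4 = 3/16 - π^2/2.
Then c_4 = (a_4 − i·b_4)/2 = -3/32 + π^2/4 - 3·i/32 + i·π^2/4.

Final answer: -3/32 + π^2/4 - 3·i/32 + i·π^2/4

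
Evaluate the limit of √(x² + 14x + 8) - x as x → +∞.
This is an ∞ − ∞ indeterminate form.
Multiply and divide by the conjugate √(x²+14x + 8) + x; the x² terms cancel, leaving (14x + 8)/(√(x²+14x + 8)+x) → 14/2 = 7.
Limit = 7.

Final answer: 7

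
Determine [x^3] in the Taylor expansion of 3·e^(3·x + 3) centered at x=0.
Expand to order 3: 3·e^(3·x + 3) = 27·x^3·e^(3)/2 + 27·x^2·e^(3)/2 + 9·x·e^(3) + 3·e^(3) + O(x^4).
The coefficient of x^3 is 27·e^(3)/2.

Final answer: 27·e^(3)/2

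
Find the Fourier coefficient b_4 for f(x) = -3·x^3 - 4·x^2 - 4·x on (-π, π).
b_4 = (1/π) ∫_{-π}^{π} f(x)·sin(4x) dx.
Evaluate the integral (use parity and integration by parts as needed): b_4 = 23/16 + 3·π^2/2.

Final answer: 23/16 + 3·π^2/2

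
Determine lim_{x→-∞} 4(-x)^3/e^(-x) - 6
The quotient is an ∞/∞ indeterminate form as x → -∞.
Compare growth rates of the dominant terms (exponentials ≫ polynomials ≫ logarithms), or apply L'Hôpital's rule; the quotient → 0.
Adding the constant: 0 - 6 = -6. Limit = -6.

Final answer: -6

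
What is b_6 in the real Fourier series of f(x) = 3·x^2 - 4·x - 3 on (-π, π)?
b_6 = (1/π) ∫_{-π}^{π} f(x)·sin(6x) dx.
Evaluate the integral (use parity and integration by parts as needed): b_6 = 4/3.

Final answer: 4/3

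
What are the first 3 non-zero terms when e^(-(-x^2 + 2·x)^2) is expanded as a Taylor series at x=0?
4·x^3 - 4·x^2 + 1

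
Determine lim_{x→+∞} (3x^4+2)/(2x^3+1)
This is an ∞/∞ indeterminate form as x → +∞.
Divide numerator and denominator by x^4 and let the lower-order terms vanish; the numerator's degree 4 exceeds the denominator's degree 3, so the quotient diverges.
Limit = ∞.

Final answer: ∞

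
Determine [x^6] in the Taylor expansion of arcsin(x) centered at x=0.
Expand to order 6: arcsin(x) = 3·x^5/40 + x^3/6 + x + O(x^7).
The coefficient of x^6 is 0.

Final answer: 0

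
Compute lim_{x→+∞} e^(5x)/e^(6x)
This is an ∞/∞ indeterminate form as x → +∞.
Rewrite e^(5x)/e^(6x) = e^((5−6)x) = e^(-x); the exponent coefficient is -1 < 0 so e^(-x) → 0.
Limit = 0.

Final answer: 0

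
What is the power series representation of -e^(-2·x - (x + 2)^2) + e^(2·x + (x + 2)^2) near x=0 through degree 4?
x^4·(-73·e^(-4)/2 + 145·e^(4)/2) + x^3·(30·e^(-4) + 42·e^(4)) + x^2·(-17·e^(-4) + 19·e^(4)) + x·(6·e^(-4) + 6·e^(4)) - e^(-4) + e^(4)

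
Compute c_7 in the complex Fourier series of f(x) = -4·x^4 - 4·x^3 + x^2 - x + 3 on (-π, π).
Compute the real Fourier coefficients first: a_7 = -388/2401 + 32·π^2/49, b_7 = -8·π^2/7 - 50/343.
Then c_7 = (a_7 − i·b_7)/2 = -194/2401 + 16·π^2/49 + 25·i/343 + 4·i·π^2/7.

Final answer: -194/2401 + 16·π^2/49 + 25·i/343 + 4·i·π^2/7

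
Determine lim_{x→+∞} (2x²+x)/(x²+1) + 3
Evaluate the dominant behaviour as x → +∞; each term tends to a finite value or vanishes.
Limit = 5.

Final answer: 5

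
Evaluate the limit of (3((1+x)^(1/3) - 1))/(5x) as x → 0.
Both numerator and denominator → 0 as x → 0; this is a 0/0 indeterminate form.
Expand each to leading order near x = 0: numerator ~ x, denominator ~ 5·x.
The limit of the ratio is 1/5.

Final answer: 1/5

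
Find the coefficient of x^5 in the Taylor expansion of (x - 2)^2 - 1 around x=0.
Expand to order 5: (x - 2)^2 - 1 = x^2 - 4·x + 3 + O(x^6).
The coefficient of x^5 is 0.

Final answer: 0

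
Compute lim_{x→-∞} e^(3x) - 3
Evaluate the dominant behaviour as x → -∞; each term tends to a finite value or vanishes.
Limit = -3.

Final answer: -3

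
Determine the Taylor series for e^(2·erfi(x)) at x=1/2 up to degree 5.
e^(2·erfi(1/2)) + 4·e^(1/4)·e^(2·erfi(1/2))·(x - 1/2)/√(π) + (2·π·e^(1/4)·e^(2·erfi(1/2)) + 8·√(π)·e^(1/2)·e^(2·erfi(1/2)))·(x - 1/2)^2/π^(3/2) + (6·π^(5/2)·e^(1/4)·e^(2·erfi(1/2)) + 32·π^(3/2)·e^(3/4)·e^(2·erfi(1/2)) + 24·π^2·e^(1/2)·e^(2·erfi(1/2)))·(x - 1/2)^3/(3·π^3) + (7·π^(9/2)·e^(1/4)·e^(2·erfi(1/2)) + 64·e·π^3·e^(2·erfi(1/2)) + 60·π^4·e^(1/2)·e^(2·erfi(1/2)) + 96·π^(7/2)·e^(3/4)·e^(2·erfi(1/2)))·(x - 1/2)^4/(6·π^5) + (25·π^7·e^(1/4)·e^(2·erfi(1/2)) + 256·π^5·e^(5/4)·e^(2·erfi(1/2)) + 260·π^(13/2)·e^(1/2)·e^(2·erfi(1/2)) + 640·e·π^(11/2)·e^(2·erfi(1/2)) + 720·π^6·e^(3/4)·e^(2·erfi(1/2)))·(x - 1/2)^5/(30·π^(15/2))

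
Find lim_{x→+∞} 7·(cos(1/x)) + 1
Evaluate the dominant behaviour as x → +∞; each term tends to a finite value or vanishes.
Limit = 8.

Final answer: 8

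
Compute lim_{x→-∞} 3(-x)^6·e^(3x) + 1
The product is a 0·∞ indeterminate form at x → -∞.
Rewrite the product as 3(-x)^6 / e^(-3x) (an ∞/∞ form) and apply L'Hôpital, or use the standard hierarchy e^(3|x|) ≫ |(-x)^6| as x → -∞.
The indeterminate product → 0, so the limit = 1.

Final answer: 1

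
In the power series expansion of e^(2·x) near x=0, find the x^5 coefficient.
Expand to order 5: e^(2·x) = 4·x^5/15 + 2·x^4/3 + 4·x^3/3 + 2·x^2 + 2·x + 1 + O(x^6).
The coefficient of x^5 is 4/15.

Final answer: 4/15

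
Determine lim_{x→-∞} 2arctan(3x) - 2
Evaluate the dominant behaviour as x → -∞; each term tends to a finite value or vanishes.
Limit = -π - 2.

Final answer: -π - 2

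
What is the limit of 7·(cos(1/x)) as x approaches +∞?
Evaluate the dominant behaviour as x → +∞; each term tends to a finite value or vanishes.
Limit = 7.

Final answer: 7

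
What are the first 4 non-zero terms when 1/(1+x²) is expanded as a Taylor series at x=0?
-x^6 + x^4 - x^2 + 1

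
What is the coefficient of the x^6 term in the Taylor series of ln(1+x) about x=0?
Expand to order 6: ln(1+x) = -x^6/6 + x^5/5 - x^4/4 + x^3/3 - x^2/2 + x + O(x^7).
The coefficient of x^6 is -1/6.

Final answer: -1/6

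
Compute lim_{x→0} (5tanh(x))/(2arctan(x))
Both numerator and denominator → 0 as x → 0; this is a 0/0 indeterminate form.
Expand each to leading order near x = 0: numerator ~ 5·x, denominator ~ 2·x.
The limit of the ratio is 5/2.

Final answer: 5/2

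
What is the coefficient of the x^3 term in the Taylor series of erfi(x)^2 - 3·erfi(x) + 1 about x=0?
Expand to order 3: erfi(x)^2 - 3·erfi(x) + 1 = -2·x^3/√(π) + 4·x^2/π - 6·x/√(π) + 1 + O(x^4).
The coefficient of x^3 is -2/√(π).

Final answer: -2/√(π)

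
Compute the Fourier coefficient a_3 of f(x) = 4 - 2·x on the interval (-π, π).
a_3 = (1/π) ∫_{-π}^{π} f(x)·cos(3x) dx.
Evaluate the integral (use parity and integration by parts as needed): a_3 = 0.

Final answer: 0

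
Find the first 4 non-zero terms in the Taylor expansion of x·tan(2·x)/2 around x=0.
1088·x^8/315 + 32·x^6/15 + 4·x^4/3 + x^2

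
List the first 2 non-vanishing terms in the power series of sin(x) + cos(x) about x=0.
x + 1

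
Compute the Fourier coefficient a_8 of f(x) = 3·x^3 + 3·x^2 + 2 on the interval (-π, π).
a_8 = (1/π) ∫_{-π}^{π} f(x)·cos(8x) dx.
Evaluate the integral (use parity and integration by parts as needed): a_8 = 3/16.

Final answer: 3/16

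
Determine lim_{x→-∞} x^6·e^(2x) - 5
The product is a 0·∞ indeterminate form at x → -∞.
Rewrite the product as x^6 / e^(-2x) (an ∞/∞ form) and apply L'Hôpital, or use the standard hierarchy e^(2|x|) ≫ |x^6| as x → -∞.
The indeterminate product → 0, so the limit = -5.

Final answer: -5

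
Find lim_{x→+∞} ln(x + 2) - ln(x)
This is an ∞ − ∞ indeterminate form.
Combine the logarithms: ln(x+2) − ln(x) = ln((x+2)/(x)) = ln(1 + 2/(x)) → ln(1) = 0.
Limit = 0.

Final answer: 0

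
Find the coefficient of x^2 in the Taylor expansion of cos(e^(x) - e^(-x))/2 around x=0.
-1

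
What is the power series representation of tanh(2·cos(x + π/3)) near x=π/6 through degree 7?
-2·(x - π/6) + 3·(x - π/6)^3 - 337·(x - π/6)^5/60 + 3871·(x - π/6)^7/360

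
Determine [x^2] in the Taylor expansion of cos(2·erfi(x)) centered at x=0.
Expand to order 2: cos(2·erfi(x)) = -8·x^2/π + 1 + O(x^3).
The coefficient of x^2 is -8/π.

Final answer: -8/π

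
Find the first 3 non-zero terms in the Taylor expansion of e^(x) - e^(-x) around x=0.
x^5/60 + x^3/3 + 2·x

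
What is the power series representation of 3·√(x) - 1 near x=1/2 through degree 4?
-1 + 3·√(2)/2 + 3·√(2)·(x - 1/2)/2 - 3·√(2)·(x - 1/2)^2/4 + 3·√(2)·(x - 1/2)^3/4 - 15·√(2)·(x - 1/2)^4/16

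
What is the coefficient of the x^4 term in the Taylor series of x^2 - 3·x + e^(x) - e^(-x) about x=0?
Expand to order 4: x^2 - 3·x + e^(x) - e^(-x) = x^3/3 + x^2 - x + O(x^5).
The coefficient of x^4 is 0.

Final answer: 0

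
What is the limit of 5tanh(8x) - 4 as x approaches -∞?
Evaluate the dominant behaviour as x → -∞; each term tends to a finite value or vanishes.
Limit = -9.

Final answer: -9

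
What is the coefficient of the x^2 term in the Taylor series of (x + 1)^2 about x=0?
Expand to order 2: (x + 1)^2 = x^2 + 2·x + 1 + O(x^3).
The coefficient of x^2 is 1.

Final answer: 1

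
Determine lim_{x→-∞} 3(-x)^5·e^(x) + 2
The product is a 0·∞ indeterminate form at x → -∞.
Rewrite the product as 3(-x)^5 / e^(-x) (an ∞/∞ form) and apply L'Hôpital, or use the standard hierarchy e^(|x|) ≫ |(-x)^5| as x → -∞.
The indeterminate product → 0, so the limit = 2.

Final answer: 2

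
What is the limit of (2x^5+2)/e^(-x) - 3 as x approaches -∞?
The quotient is an ∞/∞ indeterminate form as x → -∞.
Compare growth rates of the dominant terms (exponentials ≫ polynomials ≫ logarithms), or apply L'Hôpital's rule; the quotient → 0.
Adding the constant: 0 - 3 = -3. Limit = -3.

Final answer: -3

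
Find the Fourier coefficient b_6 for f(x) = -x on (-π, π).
b_6 = (1/π) ∫_{-π}^{π} f(x)·sin(6x) dx.
Evaluate the integral (use parity and integration by parts as needed): b_6 = 1/3.

Final answer: 1/3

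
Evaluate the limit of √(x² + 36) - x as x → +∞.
This is an ∞ − ∞ indeterminate form.
Multiply and divide by the conjugate √(x²+36) + x; the x² terms cancel, leaving 36/(√(x²+36)+x) → 0.
Limit = 0.

Final answer: 0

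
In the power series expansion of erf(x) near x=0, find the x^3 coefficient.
Expand to order 3: erf(x) = -2·x^3/(3·√(π)) + 2·x/√(π) + O(x^4).
The coefficient of x^3 is -2/(3·√(π)).

Final answer: -2/(3·√(π))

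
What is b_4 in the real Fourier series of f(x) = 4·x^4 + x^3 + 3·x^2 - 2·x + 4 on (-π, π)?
b_4 = (1/π) ∫_{-π}^{π} f(x)·sin(4x) dx.
Evaluate the integral (use parity and integration by parts as needed): b_4 = 19/16 - π^2/2.

Final answer: 19/16 - π^2/2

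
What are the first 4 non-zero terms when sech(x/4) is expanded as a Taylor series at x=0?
-61·x^6/2949120 + 5·x^4/6144 - x^2/32 + 1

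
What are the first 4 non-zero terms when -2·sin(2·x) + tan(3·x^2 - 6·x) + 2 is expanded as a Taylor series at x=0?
-208·x^3/3 + 3·x^2 - 10·x + 2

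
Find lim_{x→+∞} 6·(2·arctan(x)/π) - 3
Evaluate the dominant behaviour as x → +∞; each term tends to a finite value or vanishes.
Limit = 3.

Final answer: 3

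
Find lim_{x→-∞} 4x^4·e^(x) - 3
The product is a 0·∞ indeterminate form at x → -∞.
Rewrite the product as 4x^4 / e^(-x) (an ∞/∞ form) and apply L'Hôpital, or use the standard hierarchy e^(|x|) ≫ |x^4| as x → -∞.
The indeterminate product → 0, so the limit = -3.

Final answer: -3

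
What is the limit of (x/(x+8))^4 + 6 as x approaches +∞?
As x → +∞: x/(x+8) = 1/(1 + 8/x) → 1, and the 4th power of a limit-1 base also → 1; with the additive constant, 1 + 6 = 7.
Limit = 7.

Final answer: 7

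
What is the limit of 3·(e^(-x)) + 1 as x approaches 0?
Direct substitution at x = 0 gives 4.

Final answer: 4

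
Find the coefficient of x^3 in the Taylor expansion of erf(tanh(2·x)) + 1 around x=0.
Expand to order 3: erf(tanh(2·x)) + 1 = -32·x^3/(3·√(π)) + 4·x/√(π) + 1 + O(x^4).
The coefficient of x^3 is -32/(3·√(π)).

Final answer: -32/(3·√(π))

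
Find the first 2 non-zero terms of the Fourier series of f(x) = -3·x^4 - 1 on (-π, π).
(-144 + 24·π^2)·cos(x) - 3·π^4/5 - 1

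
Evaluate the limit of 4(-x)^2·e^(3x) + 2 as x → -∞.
The product is a 0·∞ indeterminate form at x → -∞.
Rewrite the product as 4(-x)^2 / e^(-3x) (an ∞/∞ form) and apply L'Hôpital, or use the standard hierarchy e^(3|x|) ≫ |(-x)^2| as x → -∞.
The indeterminate product → 0, so the limit = 2.

Final answer: 2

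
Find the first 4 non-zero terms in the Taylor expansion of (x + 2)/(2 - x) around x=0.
x^3/4 + x^2/2 + x + 1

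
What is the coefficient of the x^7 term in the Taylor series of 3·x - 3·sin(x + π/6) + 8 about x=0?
Expand to order 7: 3·x - 3·sin(x + π/6) + 8 = √(3)·x^7/3360 + x^6/480 - √(3)·x^5/80 - x^4/16 + √(3)·x^3/4 + 3·x^2/4 + x·(3 - 3·√(3)/2) + 13/2 + O(x^8).
The coefficient of x^7 is √(3)/3360.

Final answer: √(3)/3360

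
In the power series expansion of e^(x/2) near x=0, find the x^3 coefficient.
Expand to order 3: e^(x/2) = x^3/48 + x^2/8 + x/2 + 1 + O(x^4).
The coefficient of x^3 is 1/48.

Final answer: 1/48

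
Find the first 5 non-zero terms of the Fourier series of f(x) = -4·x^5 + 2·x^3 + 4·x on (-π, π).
(-976 - 8·π^4 + 164·π^2)·sin(x) + (-22·π^2 + 29 + 4·π^4)·sin(2·x) + (-8·π^4/3 - 176/81 + 196·π^2/27)·sin(3·x) + (-7·π^2/2 - 11/16 + 2·π^4)·sin(4·x) + (-8·π^4/5 + 688/625 + 52·π^2/25)·sin(5·x)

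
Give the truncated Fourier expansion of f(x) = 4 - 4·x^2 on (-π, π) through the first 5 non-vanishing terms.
16·cos(x) - 4·cos(2·x) + 16·cos(3·x)/9 - cos(4·x) - 4·π^2/3 + 4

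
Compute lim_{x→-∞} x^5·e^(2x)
This is a 0·∞ indeterminate form at x → -∞.
Rewrite the product as x^5 / e^(-2x) (an ∞/∞ form) and apply L'Hôpital, or use the standard hierarchy e^(2|x|) ≫ |x^5| as x → -∞.
The indeterminate product → 0, so the limit = 0.

Final answer: 0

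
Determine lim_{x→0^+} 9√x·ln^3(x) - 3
The product is a 0·∞ indeterminate form at x → 0⁺.
Rewrite the product as 9·ln^3(x) / x^(-1/2) and apply L'Hôpital, or use the standard hierarchy x^(-1/2) ≫ |ln x|^3 as x → 0⁺.
The indeterminate product → 0, so the limit = -3.

Final answer: -3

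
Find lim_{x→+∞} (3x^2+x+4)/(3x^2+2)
This is an ∞/∞ indeterminate form as x → +∞.
Divide numerator and denominator by x^2 and let the lower-order terms vanish; the leading terms give 3/3 = 1.
Limit = 1.

Final answer: 1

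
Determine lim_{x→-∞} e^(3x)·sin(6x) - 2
Evaluate the dominant behaviour as x → -∞; each term tends to a finite value or vanishes.
Limit = -2.

Final answer: -2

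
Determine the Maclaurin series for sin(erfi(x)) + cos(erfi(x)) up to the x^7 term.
x^7·(-38/(45·π^(3/2)) - 8/(315·π^(7/2)) + 4/(9·π^(5/2)) + 1/(21·√(π))) + x^6·(-28/(45·π) - 4/(45·π^3) + 8/(9·π^2)) + x^5·(-4/(3·π^(3/2)) + 4/(15·π^(5/2)) + 1/(5·√(π))) + x^4·(-4/(3·π) + 2/(3·π^2)) + x^3·(-4/(3·π^(3/2)) + 2/(3·√(π))) - 2·x^2/π + 2·x/√(π) + 1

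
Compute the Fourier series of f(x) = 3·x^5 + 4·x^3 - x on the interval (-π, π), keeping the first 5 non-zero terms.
(-112·π^2 + 6·π^4 + 670)·sin(x) + (-3·π^4 - 31/2 + 11·π^2)·sin(2·x) + (-16·π^2/9 + 14/27 + 2·π^4)·sin(3·x) + (-3·π^4/2 - π^2/8 + 35/64)·sin(4·x) + (-346/625 + 16·π^2/25 + 6·π^4/5)·sin(5·x)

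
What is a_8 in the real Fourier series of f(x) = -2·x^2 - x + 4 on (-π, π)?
a_8 = (1/π) ∫_{-π}^{π} f(x)·cos(8x) dx.
Evaluate the integral (use parity and integration by parts as needed): a_8 = -1/8.

Final answer: -1/8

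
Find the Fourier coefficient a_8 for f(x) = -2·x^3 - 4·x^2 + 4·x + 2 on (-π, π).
a_8 = (1/π) ∫_{-π}^{π} f(x)·cos(8x) dx.
Evaluate the integral (use parity and integration by parts as needed): a_8 = -1/4.

Final answer: -1/4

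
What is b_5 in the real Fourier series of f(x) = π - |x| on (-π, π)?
b_5 = (1/π) ∫_{-π}^{π} f(x)·sin(5x) dx.
Evaluate the integral (use parity and integration by parts as needed): b_5 = 0.

Final answer: 0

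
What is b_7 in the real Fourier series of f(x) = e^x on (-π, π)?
b_7 = (1/π) ∫_{-π}^{π} f(x)·sin(7x) dx.
Evaluate the integral (use parity and integration by parts as needed): b_7 = (-7 + 7·e^(2·π))·e^(-π)/(50·π).

Final answer: (-7 + 7·e^(2·π))·e^(-π)/(50·π)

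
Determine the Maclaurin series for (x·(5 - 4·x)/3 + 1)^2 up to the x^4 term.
16·x^4/9 - 40·x^3/9 + x^2/9 + 10·x/3 + 1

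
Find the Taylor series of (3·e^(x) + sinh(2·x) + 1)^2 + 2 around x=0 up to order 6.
2407·x^6/360 + 109·x^5/12 + 259·x^4/12 + 89·x^3/3 + 37·x^2 + 40·x + 18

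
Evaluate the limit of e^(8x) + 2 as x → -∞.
Evaluate the dominant behaviour as x → -∞; each term tends to a finite value or vanishes.
Limit = 2.

Final answer: 2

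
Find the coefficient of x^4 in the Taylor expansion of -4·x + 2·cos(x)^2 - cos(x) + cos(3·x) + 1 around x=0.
Expand to order 4: -4·x + 2·cos(x)^2 - cos(x) + cos(3·x) + 1 = 4·x^4 - 6·x^2 - 4·x + 3 + O(x^5).
The coefficient of x^4 is 4.

Final answer: 4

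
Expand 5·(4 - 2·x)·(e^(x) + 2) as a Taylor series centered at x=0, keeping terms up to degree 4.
-5·x^4/6 - 5·x^3/3 - 10·x + 60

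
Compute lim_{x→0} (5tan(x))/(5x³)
Both numerator and denominator → 0 as x → 0; this is a 0/0 indeterminate form.
Expand each to leading order near x = 0: numerator ~ 5·x, denominator ~ 5·x^3.
The limit of the ratio is ∞.

Final answer: ∞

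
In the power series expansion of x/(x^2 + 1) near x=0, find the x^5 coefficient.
Expand to order 5: x/(x^2 + 1) = x^5 - x^3 + x + O(x^6).
The coefficient of x^5 is 1.

Final answer: 1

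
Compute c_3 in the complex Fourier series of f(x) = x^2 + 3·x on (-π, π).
Compute the real Fourier coefficients first: a_3 = -4/9, b_3 = 2.
Then c_3 = (a_3 − i·b_3)/2 = -2/9 - i.

Final answer: -2/9 - i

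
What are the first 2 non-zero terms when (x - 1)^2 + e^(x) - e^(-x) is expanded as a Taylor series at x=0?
x^2 + 1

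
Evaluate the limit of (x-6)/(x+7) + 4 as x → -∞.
Evaluate the dominant behaviour as x → -∞; each term tends to a finite value or vanishes.
Limit = 5.

Final answer: 5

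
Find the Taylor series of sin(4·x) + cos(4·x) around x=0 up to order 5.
128·x^5/15 + 32·x^4/3 - 32·x^3/3 - 8·x^2 + 4·x + 1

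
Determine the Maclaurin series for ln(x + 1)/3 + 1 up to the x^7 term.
x^7/21 - x^6/18 + x^5/15 - x^4/12 + x^3/9 - x^2/6 + x/3 + 1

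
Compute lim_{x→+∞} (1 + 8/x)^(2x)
As x → +∞: write (1 + 8/x)^(2x) = ((1 + 8/x)^x)^2 → (e^8)^2 = e^16.
Limit = e^(16).

Final answer: e^(16)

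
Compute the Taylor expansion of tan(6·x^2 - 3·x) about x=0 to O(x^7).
396·x^6 - 702·x^5/5 + 54·x^4 - 9·x^3 + 6·x^2 - 3·x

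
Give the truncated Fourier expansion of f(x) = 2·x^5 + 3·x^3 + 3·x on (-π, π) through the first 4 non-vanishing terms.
(-74·π^2 + 4·π^4 + 450)·sin(x) + (-2·π^4 - 27/2 + 7·π^2)·sin(2·x) + (-26·π^2/27 + 214/81 + 4·π^4/3)·sin(3·x) + (-π^4 - π^2/4 - 45/32)·sin(4·x)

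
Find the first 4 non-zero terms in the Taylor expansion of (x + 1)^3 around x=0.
x^3 + 3·x^2 + 3·x + 1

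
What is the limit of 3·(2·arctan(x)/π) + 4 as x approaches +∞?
Evaluate the dominant behaviour as x → +∞; each term tends to a finite value or vanishes.
Limit = 7.

Final answer: 7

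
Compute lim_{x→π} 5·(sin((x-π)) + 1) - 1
Direct substitution at x = π gives 4.

Final answer: 4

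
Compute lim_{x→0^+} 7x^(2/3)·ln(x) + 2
The product is a 0·∞ indeterminate form at x → 0⁺.
Rewrite the product as 7·ln(x) / x^(-2/3) and apply L'Hôpital, or use the standard hierarchy x^(-2/3) ≫ |ln x| as x → 0⁺.
The indeterminate product → 0, so the limit = 2.

Final answer: 2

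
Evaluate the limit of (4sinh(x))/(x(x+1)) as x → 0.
Both numerator and denominator → 0 as x → 0; this is a 0/0 indeterminate form.
Expand each to leading order near x = 0: numerator ~ 4·x, denominator ~ x.
The limit of the ratio is 4.

Final answer: 4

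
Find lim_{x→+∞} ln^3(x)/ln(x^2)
This is an ∞/∞ indeterminate form as x → +∞.
Write ln(x^2) = 2·ln(x), reducing the quotient to ln^2(x)/2 → ∞.
Limit = ∞.

Final answer: ∞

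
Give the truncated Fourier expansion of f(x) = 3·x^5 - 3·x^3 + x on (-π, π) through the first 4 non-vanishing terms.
(-126·π^2 + 6·π^4 + 758)·sin(x) + (-3·π^4 - 28 + 18·π^2)·sin(2·x) + (-58·π^2/9 + 134/27 + 2·π^4)·sin(3·x) + (-3·π^4/2 - 113/64 + 27·π^2/8)·sin(4·x)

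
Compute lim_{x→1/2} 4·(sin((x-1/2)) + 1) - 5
Direct substitution at x = 1/2 gives -1.

Final answer: -1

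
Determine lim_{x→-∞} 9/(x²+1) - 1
Evaluate the dominant behaviour as x → -∞; each term tends to a finite value or vanishes.
Limit = -1.

Final answer: -1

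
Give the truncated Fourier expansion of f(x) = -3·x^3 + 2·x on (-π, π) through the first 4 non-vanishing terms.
(40 - 6·π^2)·sin(x) + (-13/2 + 3·π^2)·sin(2·x) + (8/3 - 2·π^2)·sin(3·x) + (-25/16 + 3·π^2/2)·sin(4·x)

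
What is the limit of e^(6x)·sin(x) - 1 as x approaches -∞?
Evaluate the dominant behaviour as x → -∞; each term tends to a finite value or vanishes.
Limit = -1.

Final answer: -1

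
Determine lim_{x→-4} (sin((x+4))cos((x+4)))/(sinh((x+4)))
Both numerator and denominator → 0 as x → -4; this is a 0/0 indeterminate form.
Expand each to leading order near x = -4: numerator ~ (x + 4), denominator ~ (x + 4).
The limit of the ratio is 1.

Final answer: 1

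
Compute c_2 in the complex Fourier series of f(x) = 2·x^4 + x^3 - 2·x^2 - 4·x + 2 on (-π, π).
Compute the real Fourier coefficients first: a_2 = -8 + 4·π^2, b_2 = 11/2 - π^2.
Then c_2 = (a_2 − i·b_2)/2 = -4 + 2·π^2 - 11·i/4 + i·π^2/2.

Final answer: -4 + 2·π^2 - 11·i/4 + i·π^2/2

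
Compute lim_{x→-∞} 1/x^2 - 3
Evaluate the dominant behaviour as x → -∞; each term tends to a finite value or vanishes.
Limit = -3.

Final answer: -3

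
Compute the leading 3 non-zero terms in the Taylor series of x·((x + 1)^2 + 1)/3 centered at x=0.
x^3/3 + 2·x^2/3 + 2·x/3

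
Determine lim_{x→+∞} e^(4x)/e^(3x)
This is an ∞/∞ indeterminate form as x → +∞.
Rewrite e^(4x)/e^(3x) = e^((4−3)x) = e^(x); the exponent coefficient is 1 > 0 so e^(x) → ∞.
Limit = ∞.

Final answer: ∞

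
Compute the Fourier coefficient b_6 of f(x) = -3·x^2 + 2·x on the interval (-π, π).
b_6 = (1/π) ∫_{-π}^{π} f(x)·sin(6x) dx.
Evaluate the integral (use parity and integration by parts as needed): b_6 = -2/3.

Final answer: -2/3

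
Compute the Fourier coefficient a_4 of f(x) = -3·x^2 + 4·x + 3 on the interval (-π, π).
a_4 = (1/π) ∫_{-π}^{π} f(x)·cos(4x) dx.
Evaluate the integral (use parity and integration by parts as needed): a_4 = -3/4.

Final answer: -3/4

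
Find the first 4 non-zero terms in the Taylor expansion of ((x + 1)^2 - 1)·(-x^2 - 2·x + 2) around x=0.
-x^4 - 4·x^3 - 2·x^2 + 4·x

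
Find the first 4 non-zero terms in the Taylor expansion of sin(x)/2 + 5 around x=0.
x^5/240 - x^3/12 + x/2 + 5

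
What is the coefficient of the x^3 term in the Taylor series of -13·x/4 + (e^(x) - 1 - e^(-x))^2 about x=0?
Expand to order 3: -13·x/4 + (e^(x) - 1 - e^(-x))^2 = -2·x^3/3 + 4·x^2 - 29·x/4 + 1 + O(x^4).
The coefficient of x^3 is -2/3.

Final answer: -2/3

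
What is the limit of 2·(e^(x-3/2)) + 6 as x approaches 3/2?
Direct substitution at x = 3/2 gives 8.

Final answer: 8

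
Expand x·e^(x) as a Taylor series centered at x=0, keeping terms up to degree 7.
x^7/720 + x^6/120 + x^5/24 + x^4/6 + x^3/2 + x^2 + x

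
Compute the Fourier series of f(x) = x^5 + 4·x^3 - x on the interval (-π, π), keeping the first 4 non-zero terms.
(-32·π^2 + 190 + 2·π^4)·sin(x) + (-π^4 - 1/2 + π^2)·sin(2·x) + (-118/81 + 32·π^2/27 + 2·π^4/3)·sin(3·x) + (-π^4/2 - 11·π^2/8 + 65/64)·sin(4·x)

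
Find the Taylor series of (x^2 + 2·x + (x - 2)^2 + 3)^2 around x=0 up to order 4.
4·x^4 - 8·x^3 + 32·x^2 - 28·x + 49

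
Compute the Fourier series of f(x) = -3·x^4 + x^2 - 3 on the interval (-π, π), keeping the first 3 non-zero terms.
(-148 + 24·π^2)·cos(x) + (10 - 6·π^2)·cos(2·x) - 3·π^4/5 - 3 + π^2/3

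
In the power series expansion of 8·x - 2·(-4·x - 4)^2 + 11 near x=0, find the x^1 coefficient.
Expand to order 1: 8·x - 2·(-4·x - 4)^2 + 11 = -56·x - 21 + O(x^2).
The coefficient of x^1 is -56.

Final answer: -56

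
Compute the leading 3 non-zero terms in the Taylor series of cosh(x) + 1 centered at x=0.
x^4/24 + x^2/2 + 2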